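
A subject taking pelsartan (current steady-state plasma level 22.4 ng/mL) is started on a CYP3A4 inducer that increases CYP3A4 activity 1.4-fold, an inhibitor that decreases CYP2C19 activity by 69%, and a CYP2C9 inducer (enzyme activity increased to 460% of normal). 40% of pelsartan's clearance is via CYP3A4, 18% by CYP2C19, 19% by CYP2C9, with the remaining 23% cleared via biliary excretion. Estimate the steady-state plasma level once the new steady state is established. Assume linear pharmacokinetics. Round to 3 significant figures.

13.0 ng/mL

The CYP3A4 pathway (40% of clearance) rises to 1.4× activity: 0.4 × 1.4 = 0.56.
The CYP2C19 pathway (18% of clearance) falls to 0.31× activity: 0.18 × 0.31 = 0.0558.
The CYP2C9 pathway (19% of clearance) increases to 4.6× activity: 0.19 × 4.6 = 0.874.
The remaining 23% of clearance is unaffected.
CL_new/CL_old = 0.56 + 0.0558 + 0.874 + 0.23 = 1.7198.
New steady-state plasma level = 22.4 / 1.7198 = 13.0 ng/mL (concentration scales inversely with clearance).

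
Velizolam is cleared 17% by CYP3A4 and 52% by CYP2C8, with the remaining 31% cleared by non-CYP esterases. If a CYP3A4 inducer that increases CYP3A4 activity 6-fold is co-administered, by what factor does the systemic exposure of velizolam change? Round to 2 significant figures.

0.54

The CYP3A4 pathway (17% of clearance) rises to 6× activity: 0.17 × 6 = 1.02.
CYP2C8 (52%) and the residual 31% are unaffected.
Relative clearance = 1.02 + 0.52 + 0.31 = 1.85.
Systemic exposure is inversely proportional to clearance, so the fold-change is 1 / 1.85 = 0.54.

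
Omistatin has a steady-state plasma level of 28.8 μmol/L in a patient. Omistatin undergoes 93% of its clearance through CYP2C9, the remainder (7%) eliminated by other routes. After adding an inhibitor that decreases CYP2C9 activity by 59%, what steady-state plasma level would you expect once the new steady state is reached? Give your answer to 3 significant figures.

The CYP2C9 pathway (93% of clearance) falls to 0.41× activity: 0.93 × 0.41 = 0.3813.
Non-CYP routes (7%) are unchanged.
CL_new/CL_old = 0.3813 + 0.07 = 0.4513.
Steady-state plasma level ∝ 1/CL, so new value = 28.8 / 0.4513 = 63.8 μmol/L.

63.8 μmol/L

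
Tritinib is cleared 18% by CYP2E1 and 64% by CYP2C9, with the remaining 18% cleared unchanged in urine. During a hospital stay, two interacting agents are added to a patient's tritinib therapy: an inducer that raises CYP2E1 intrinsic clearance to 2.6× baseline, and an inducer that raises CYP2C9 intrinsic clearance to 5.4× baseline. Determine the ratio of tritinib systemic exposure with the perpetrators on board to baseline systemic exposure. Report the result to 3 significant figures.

The CYP2E1 pathway (18% of clearance) rises to 2.6× activity: 0.18 × 2.6 = 0.468.
The CYP2C9 pathway (64% of clearance) is boosted to 5.4× activity: 0.64 × 5.4 = 3.456.
The remaining 18% of clearance is unaffected.
New clearance relative to baseline: 0.468 + 3.456 + 0.18 = 4.104.
Because systemic exposure varies inversely with clearance, the combined effect is 1 / 4.104 = 0.244.

0.244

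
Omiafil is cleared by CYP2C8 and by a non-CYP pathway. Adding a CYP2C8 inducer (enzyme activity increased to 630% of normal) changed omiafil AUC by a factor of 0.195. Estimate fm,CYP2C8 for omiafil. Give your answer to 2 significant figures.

0.78

Let x = fm,CYP2C8. Because AUC ∝ 1/CL, relative clearance rose to 1/0.195 = 5.128.
Setting x·6.3 + (1 − x) = 5.128 and solving: x = (5.128 − 1)/(6.3 − 1) = 0.78.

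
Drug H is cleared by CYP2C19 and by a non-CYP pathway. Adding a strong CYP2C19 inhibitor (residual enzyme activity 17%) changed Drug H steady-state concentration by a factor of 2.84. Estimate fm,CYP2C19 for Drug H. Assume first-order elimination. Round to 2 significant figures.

0.78

CL'/CL = 1 / 2.84 = 0.3521
0.17·fm + (1 − fm) = 0.3521
fm = (0.3521 − 1) / (0.17 − 1) = 0.78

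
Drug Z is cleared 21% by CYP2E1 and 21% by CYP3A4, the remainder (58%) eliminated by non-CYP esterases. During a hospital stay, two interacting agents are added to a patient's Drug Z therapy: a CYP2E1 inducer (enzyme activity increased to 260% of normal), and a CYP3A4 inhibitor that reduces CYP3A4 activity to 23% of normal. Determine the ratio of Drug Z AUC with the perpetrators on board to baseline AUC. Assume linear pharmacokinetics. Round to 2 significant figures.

0.85

CYP2E1: 0.21 × 2.6 = 0.546
CYP3A4: 0.21 × 0.23 = 0.0483
Other: 0.58 (unchanged)
New clearance relative to baseline: 0.546 + 0.0483 + 0.58 = 1.1743.
Net AUC ratio = 1 / 1.1743 = 0.85.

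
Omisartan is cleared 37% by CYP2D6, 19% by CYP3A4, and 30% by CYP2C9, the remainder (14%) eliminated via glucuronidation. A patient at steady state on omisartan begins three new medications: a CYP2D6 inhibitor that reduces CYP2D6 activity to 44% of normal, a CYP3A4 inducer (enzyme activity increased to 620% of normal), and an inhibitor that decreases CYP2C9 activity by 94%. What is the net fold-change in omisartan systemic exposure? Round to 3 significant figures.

The CYP2D6 pathway (37% of clearance) falls to 0.44× activity: 0.37 × 0.44 = 0.1628.
The CYP3A4 pathway (19% of clearance) increases to 6.2× activity: 0.19 × 6.2 = 1.178.
The CYP2C9 pathway (30% of clearance) falls to 0.06× activity: 0.3 × 0.06 = 0.018.
Non-CYP routes (14%) are unchanged.
Relative clearance = 0.1628 + 1.178 + 0.018 + 0.14 = 1.4988.
Net systemic exposure ratio = 1 / 1.4988 = 0.667.

0.667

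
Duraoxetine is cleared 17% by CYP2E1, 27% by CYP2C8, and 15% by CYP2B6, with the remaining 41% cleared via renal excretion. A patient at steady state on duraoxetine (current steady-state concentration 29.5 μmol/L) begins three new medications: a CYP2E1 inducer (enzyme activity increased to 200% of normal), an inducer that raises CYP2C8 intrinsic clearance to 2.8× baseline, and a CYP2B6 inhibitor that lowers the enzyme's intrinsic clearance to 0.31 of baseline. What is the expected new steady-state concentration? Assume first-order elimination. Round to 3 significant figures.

19.0 μmol/L

The CYP2E1 pathway (17% of clearance) rises to 2× activity: 0.17 × 2 = 0.34.
The CYP2C8 pathway (27% of clearance) increases to 2.8× activity: 0.27 × 2.8 = 0.756.
The CYP2B6 pathway (15% of clearance) falls to 0.31× activity: 0.15 × 0.31 = 0.0465.
Non-CYP routes (41%) are unchanged.
Relative clearance = 0.34 + 0.756 + 0.0465 + 0.41 = 1.5525.
Dividing the baseline by the relative clearance: 29.5 / 1.5525 = 19.0 μmol/L.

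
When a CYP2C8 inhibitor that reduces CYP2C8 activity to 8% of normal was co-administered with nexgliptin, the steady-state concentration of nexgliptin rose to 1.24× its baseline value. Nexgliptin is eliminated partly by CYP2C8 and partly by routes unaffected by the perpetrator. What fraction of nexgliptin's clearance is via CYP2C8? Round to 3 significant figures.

0.210

Write x for the fraction cleared via CYP2C8. The observed steady-state concentration change means clearance fell to 1/1.24 = 0.8065 of baseline.
Setting x·0.08 + (1 − x) = 0.8065 and solving: x = (0.8065 − 1)/(0.08 − 1) = 0.210.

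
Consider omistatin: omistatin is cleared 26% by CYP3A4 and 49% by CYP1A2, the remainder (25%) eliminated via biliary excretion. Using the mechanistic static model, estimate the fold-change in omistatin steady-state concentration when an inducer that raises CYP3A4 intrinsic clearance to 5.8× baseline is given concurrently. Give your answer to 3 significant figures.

0.445

CYP3A4: 0.26 × 5.8 = 1.508
CYP1A2: 0.49 (unchanged)
Other: 0.25 (unchanged)
CL_new/CL_old = 1.508 + 0.49 + 0.25 = 2.248.
Steady-state concentration is inversely proportional to clearance, so the fold-change is 1 / 2.248 = 0.445.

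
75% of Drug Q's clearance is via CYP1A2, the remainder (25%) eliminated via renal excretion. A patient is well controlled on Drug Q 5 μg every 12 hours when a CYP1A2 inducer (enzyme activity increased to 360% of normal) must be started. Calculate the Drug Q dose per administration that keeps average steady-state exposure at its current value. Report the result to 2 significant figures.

15 μg

The CYP1A2 pathway (75% of clearance) is boosted to 3.6× activity: 0.75 × 3.6 = 2.7.
Non-CYP routes (25%) are unchanged.
CL_new/CL_old = 2.7 + 0.25 = 2.95.
To maintain the same steady-state level, dose must scale with clearance: new dose = 5 × 2.95 = 15 μg.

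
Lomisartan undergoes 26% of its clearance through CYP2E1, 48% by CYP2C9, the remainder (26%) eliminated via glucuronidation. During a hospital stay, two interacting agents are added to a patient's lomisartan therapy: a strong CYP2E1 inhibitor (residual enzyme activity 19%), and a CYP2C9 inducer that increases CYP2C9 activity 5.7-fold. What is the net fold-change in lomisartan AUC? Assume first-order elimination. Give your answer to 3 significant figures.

The CYP2E1 pathway (26% of clearance) falls to 0.19× activity: 0.26 × 0.19 = 0.0494.
The CYP2C9 pathway (48% of clearance) rises to 5.7× activity: 0.48 × 5.7 = 2.736.
The remaining 26% of clearance is unaffected.
CL_new/CL_old = 0.0494 + 2.736 + 0.26 = 3.0454.
Net AUC ratio = 1 / 3.0454 = 0.328.

0.328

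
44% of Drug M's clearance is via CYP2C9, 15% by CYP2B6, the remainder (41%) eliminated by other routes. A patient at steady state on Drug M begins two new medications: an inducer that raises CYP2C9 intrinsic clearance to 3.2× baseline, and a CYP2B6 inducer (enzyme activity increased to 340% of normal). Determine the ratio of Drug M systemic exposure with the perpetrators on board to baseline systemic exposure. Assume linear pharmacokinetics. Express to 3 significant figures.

The CYP2C9 pathway (44% of clearance) rises to 3.2× activity: 0.44 × 3.2 = 1.408.
The CYP2B6 pathway (15% of clearance) increases to 3.4× activity: 0.15 × 3.4 = 0.51.
The remaining 41% of clearance is unaffected.
New clearance relative to baseline: 1.408 + 0.51 + 0.41 = 2.328.
Because systemic exposure varies inversely with clearance, the combined effect is 1 / 2.328 = 0.430.

0.430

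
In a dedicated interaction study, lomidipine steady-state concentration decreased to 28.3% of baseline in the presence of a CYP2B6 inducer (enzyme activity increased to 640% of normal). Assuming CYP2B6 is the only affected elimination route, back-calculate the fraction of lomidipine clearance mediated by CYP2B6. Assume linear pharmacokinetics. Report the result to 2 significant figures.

0.47

Let fm be the CYP2B6 fraction. New clearance relative to baseline = fm × 6.4 + (1 − fm).
Steady-state concentration ratio = 1 / (new CL fraction), so new CL fraction = 1 / 0.283 = 3.534.
fm × 6.4 + 1 − fm = 3.534  ⇒  fm × (6.4 − 1) = 2.534  ⇒  fm = 0.47.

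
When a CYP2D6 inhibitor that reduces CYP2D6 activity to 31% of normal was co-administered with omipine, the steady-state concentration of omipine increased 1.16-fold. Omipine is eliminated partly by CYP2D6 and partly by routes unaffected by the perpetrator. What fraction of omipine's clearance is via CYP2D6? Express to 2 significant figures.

0.20

CL'/CL = 1 / 1.16 = 0.8621
0.31·fm + (1 − fm) = 0.8621
fm = (0.8621 − 1) / (0.31 − 1) = 0.20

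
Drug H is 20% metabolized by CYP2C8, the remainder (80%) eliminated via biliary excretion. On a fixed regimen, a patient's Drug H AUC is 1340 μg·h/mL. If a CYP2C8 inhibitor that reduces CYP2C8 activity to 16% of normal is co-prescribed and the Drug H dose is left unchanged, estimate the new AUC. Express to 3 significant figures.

CYP2C8: 0.2 × 0.16 = 0.032
Other: 0.8 (unchanged)
Relative clearance = 0.032 + 0.8 = 0.832.
AUC ∝ 1/CL, so new value = 1340 / 0.832 = 1.61 × 10³ μg·h/mL.

1.61 × 10³ μg·h/mL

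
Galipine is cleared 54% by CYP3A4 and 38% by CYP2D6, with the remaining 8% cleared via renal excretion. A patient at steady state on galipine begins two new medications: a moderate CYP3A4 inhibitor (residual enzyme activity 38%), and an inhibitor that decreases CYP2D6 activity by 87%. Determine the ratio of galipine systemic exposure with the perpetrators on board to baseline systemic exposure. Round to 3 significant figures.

2.99

CYP3A4: 0.54 × 0.38 = 0.2052
CYP2D6: 0.38 × 0.13 = 0.0494
Other: 0.08 (unchanged)
Relative clearance = 0.2052 + 0.0494 + 0.08 = 0.3346.
Net systemic exposure ratio = 1 / 0.3346 = 2.99.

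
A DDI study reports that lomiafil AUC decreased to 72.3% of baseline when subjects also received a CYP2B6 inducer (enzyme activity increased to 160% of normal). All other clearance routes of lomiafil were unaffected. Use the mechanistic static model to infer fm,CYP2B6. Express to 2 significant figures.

Write x for the fraction cleared via CYP2B6. The observed AUC change means clearance rose to 1/0.723 = 1.383 of baseline.
Only the CYP2B6 route changed, so 1.383 = x·1.6 + (1 − x), giving x = 0.64.

0.64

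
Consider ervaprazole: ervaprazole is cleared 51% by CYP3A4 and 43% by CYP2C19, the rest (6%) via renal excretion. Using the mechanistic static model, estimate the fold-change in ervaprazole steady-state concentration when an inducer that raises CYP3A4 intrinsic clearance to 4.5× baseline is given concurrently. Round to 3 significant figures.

CYP3A4: 0.51 × 4.5 = 2.295
CYP2C19: 0.43 (unchanged)
Other: 0.06 (unchanged)
CL_new/CL_old = 2.295 + 0.43 + 0.06 = 2.785.
Steady-state concentration is inversely proportional to clearance, so the fold-change is 1 / 2.785 = 0.359.

0.359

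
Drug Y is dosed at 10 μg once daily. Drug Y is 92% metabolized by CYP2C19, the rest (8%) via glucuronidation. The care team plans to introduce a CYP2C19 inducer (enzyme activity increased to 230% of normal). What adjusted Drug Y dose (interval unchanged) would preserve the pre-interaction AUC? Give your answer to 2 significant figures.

22 μg

The CYP2C19 pathway (92% of clearance) is boosted to 2.3× activity: 0.92 × 2.3 = 2.116.
Non-CYP routes (8%) are unchanged.
Relative clearance = 2.116 + 0.08 = 2.196.
Exposure is unchanged when dose changes in proportion to clearance. New dose = 10 μg × 2.196 = 22 μg.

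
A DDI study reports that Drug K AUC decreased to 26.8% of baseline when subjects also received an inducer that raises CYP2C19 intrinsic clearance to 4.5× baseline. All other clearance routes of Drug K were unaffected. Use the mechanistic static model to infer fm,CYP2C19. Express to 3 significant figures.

CL'/CL = 1 / 0.268 = 3.731
4.5·fm + (1 − fm) = 3.731
fm = (3.731 − 1) / (4.5 − 1) = 0.780

0.780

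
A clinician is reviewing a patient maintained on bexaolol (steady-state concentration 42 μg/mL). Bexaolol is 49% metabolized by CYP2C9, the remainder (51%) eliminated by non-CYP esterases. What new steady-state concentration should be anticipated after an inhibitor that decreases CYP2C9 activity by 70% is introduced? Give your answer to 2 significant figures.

64 μg/mL

CYP2C9: 0.49 × 0.3 = 0.147
Other: 0.51 (unchanged)
New clearance relative to baseline: 0.147 + 0.51 = 0.657.
Steady-state concentration ∝ 1/CL, so new value = 42 / 0.657 = 64 μg/mL.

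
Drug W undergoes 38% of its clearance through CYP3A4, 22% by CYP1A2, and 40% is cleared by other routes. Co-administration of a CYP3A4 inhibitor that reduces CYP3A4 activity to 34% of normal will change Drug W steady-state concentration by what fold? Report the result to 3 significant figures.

The CYP3A4 pathway (38% of clearance) is reduced to 0.34× activity: 0.38 × 0.34 = 0.1292.
CYP1A2 (22%) and the residual 40% are unaffected.
CL_new/CL_old = 0.1292 + 0.22 + 0.4 = 0.7492.
Since steady-state concentration ∝ 1/CL, the ratio is 1 / 0.7492 = 1.33.

1.33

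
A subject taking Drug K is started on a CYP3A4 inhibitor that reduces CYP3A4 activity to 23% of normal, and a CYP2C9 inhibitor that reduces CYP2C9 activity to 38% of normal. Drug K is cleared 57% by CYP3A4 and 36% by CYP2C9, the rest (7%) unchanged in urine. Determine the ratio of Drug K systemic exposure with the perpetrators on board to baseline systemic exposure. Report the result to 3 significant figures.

The CYP3A4 pathway (57% of clearance) falls to 0.23× activity: 0.57 × 0.23 = 0.1311.
The CYP2C9 pathway (36% of clearance) falls to 0.38× activity: 0.36 × 0.38 = 0.1368.
The remaining 7% of clearance is unaffected.
Relative clearance = 0.1311 + 0.1368 + 0.07 = 0.3379.
Net systemic exposure ratio = 1 / 0.3379 = 2.96.

2.96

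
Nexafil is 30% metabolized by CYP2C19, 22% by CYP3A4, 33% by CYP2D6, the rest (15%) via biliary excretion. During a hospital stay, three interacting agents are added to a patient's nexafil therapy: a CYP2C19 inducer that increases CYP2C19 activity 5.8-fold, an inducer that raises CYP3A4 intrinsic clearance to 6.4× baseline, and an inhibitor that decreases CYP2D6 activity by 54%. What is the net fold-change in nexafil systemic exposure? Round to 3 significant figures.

CYP2C19: 0.3 × 5.8 = 1.74
CYP3A4: 0.22 × 6.4 = 1.408
CYP2D6: 0.33 × 0.46 = 0.1518
Other: 0.15 (unchanged)
New clearance relative to baseline: 1.74 + 1.408 + 0.1518 + 0.15 = 3.4498.
Systemic exposure ∝ 1/CL: fold-change = 1 / 3.4498 = 0.290.

0.290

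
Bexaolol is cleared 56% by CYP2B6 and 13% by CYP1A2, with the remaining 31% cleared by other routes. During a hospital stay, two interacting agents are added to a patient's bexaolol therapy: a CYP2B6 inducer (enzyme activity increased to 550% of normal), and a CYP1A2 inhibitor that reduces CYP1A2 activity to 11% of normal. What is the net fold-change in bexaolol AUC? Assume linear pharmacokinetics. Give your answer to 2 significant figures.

0.29

CYP2B6: 0.56 × 5.5 = 3.08
CYP1A2: 0.13 × 0.11 = 0.0143
Other: 0.31 (unchanged)
Relative clearance = 3.08 + 0.0143 + 0.31 = 3.4043.
Because AUC varies inversely with clearance, the combined effect is 1 / 3.4043 = 0.29.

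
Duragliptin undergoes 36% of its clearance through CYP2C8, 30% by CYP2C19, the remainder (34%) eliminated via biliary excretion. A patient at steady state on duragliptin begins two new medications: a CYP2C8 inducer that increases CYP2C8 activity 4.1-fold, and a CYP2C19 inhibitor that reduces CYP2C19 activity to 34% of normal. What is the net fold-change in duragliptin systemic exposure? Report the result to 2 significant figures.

0.52

CYP2C8: 0.36 × 4.1 = 1.476
CYP2C19: 0.3 × 0.34 = 0.102
Other: 0.34 (unchanged)
New clearance relative to baseline: 1.476 + 0.102 + 0.34 = 1.918.
Because systemic exposure varies inversely with clearance, the combined effect is 1 / 1.918 = 0.52.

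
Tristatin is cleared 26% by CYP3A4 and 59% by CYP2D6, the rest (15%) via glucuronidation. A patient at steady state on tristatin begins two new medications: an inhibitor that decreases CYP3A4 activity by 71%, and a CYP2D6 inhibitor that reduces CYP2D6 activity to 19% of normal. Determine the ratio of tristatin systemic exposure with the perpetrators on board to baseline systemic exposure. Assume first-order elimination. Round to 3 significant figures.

2.96

The CYP3A4 pathway (26% of clearance) is reduced to 0.29× activity: 0.26 × 0.29 = 0.0754.
The CYP2D6 pathway (59% of clearance) falls to 0.19× activity: 0.59 × 0.19 = 0.1121.
Non-CYP routes (15%) are unchanged.
Relative clearance = 0.0754 + 0.1121 + 0.15 = 0.3375.
Because systemic exposure varies inversely with clearance, the combined effect is 1 / 0.3375 = 2.96.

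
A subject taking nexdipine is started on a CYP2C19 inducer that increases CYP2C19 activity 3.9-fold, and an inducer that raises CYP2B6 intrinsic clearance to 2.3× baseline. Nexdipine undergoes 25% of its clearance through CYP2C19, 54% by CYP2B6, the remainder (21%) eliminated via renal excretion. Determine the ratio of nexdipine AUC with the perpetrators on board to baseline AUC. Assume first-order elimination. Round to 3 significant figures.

CYP2C19: 0.25 × 3.9 = 0.975
CYP2B6: 0.54 × 2.3 = 1.242
Other: 0.21 (unchanged)
New clearance relative to baseline: 0.975 + 1.242 + 0.21 = 2.427.
Net AUC ratio = 1 / 2.427 = 0.412.

0.412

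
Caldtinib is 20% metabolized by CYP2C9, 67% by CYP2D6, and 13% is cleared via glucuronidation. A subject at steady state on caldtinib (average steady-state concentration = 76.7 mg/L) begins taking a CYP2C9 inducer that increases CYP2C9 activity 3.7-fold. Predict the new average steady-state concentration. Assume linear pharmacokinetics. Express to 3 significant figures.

CYP2C9: 0.2 × 3.7 = 0.74
CYP2D6: 0.67 (unchanged)
Other: 0.13 (unchanged)
New clearance relative to baseline: 0.74 + 0.67 + 0.13 = 1.54.
Average steady-state concentration ∝ 1/CL, so new value = 76.7 / 1.54 = 49.8 mg/L.

49.8 mg/L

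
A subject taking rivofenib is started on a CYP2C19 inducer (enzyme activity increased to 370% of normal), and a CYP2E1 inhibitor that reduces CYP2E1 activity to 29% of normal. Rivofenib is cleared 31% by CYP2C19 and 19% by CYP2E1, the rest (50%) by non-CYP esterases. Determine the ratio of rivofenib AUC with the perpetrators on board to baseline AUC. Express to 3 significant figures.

The CYP2C19 pathway (31% of clearance) is boosted to 3.7× activity: 0.31 × 3.7 = 1.147.
The CYP2E1 pathway (19% of clearance) drops to 0.29× activity: 0.19 × 0.29 = 0.0551.
Non-CYP routes (50%) are unchanged.
CL_new/CL_old = 1.147 + 0.0551 + 0.5 = 1.7021.
AUC ∝ 1/CL: fold-change = 1 / 1.7021 = 0.588.

0.588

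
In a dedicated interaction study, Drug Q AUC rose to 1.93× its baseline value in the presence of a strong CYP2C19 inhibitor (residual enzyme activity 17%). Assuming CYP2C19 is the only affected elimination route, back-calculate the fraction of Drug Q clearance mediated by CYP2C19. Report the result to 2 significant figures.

0.58

Write x for the fraction cleared via CYP2C19. The observed AUC change means clearance fell to 1/1.93 = 0.5181 of baseline.
Only the CYP2C19 route changed, so 0.5181 = x·0.17 + (1 − x), giving x = 0.58.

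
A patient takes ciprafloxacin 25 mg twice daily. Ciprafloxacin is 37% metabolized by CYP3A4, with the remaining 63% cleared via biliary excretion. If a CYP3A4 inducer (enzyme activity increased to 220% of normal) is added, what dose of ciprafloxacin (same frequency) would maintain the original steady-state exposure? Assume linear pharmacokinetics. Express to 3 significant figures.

The CYP3A4 pathway (37% of clearance) increases to 2.2× activity: 0.37 × 2.2 = 0.814.
The remaining 63% of clearance is unaffected.
CL_new/CL_old = 0.814 + 0.63 = 1.444.
To maintain the same steady-state level, dose must scale with clearance: new dose = 25 × 1.444 = 36.1 mg.

36.1 mg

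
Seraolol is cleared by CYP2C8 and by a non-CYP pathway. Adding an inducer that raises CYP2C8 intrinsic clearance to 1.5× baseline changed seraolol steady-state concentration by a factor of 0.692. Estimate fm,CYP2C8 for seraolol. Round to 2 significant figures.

0.89

Let x = fm,CYP2C8. Because steady-state concentration ∝ 1/CL, relative clearance rose to 1/0.692 = 1.445.
Only the CYP2C8 route changed, so 1.445 = x·1.5 + (1 − x), giving x = 0.89.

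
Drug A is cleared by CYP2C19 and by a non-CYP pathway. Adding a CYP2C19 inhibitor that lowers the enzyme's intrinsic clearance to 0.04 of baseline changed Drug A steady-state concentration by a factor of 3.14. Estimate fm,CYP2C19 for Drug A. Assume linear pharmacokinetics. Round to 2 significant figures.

0.71

CL'/CL = 1 / 3.14 = 0.3185
0.04·fm + (1 − fm) = 0.3185
fm = (0.3185 − 1) / (0.04 − 1) = 0.71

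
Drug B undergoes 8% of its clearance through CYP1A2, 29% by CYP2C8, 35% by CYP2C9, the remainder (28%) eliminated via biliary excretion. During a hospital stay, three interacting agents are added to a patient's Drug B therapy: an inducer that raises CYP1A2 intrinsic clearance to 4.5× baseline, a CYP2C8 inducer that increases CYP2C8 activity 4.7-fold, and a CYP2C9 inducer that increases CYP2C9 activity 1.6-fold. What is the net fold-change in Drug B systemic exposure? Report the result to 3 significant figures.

0.390

The CYP1A2 pathway (8% of clearance) increases to 4.5× activity: 0.08 × 4.5 = 0.36.
The CYP2C8 pathway (29% of clearance) is boosted to 4.7× activity: 0.29 × 4.7 = 1.363.
The CYP2C9 pathway (35% of clearance) rises to 1.6× activity: 0.35 × 1.6 = 0.56.
Non-CYP routes (28%) are unchanged.
New clearance relative to baseline: 0.36 + 1.363 + 0.56 + 0.28 = 2.563.
Because systemic exposure varies inversely with clearance, the combined effect is 1 / 2.563 = 0.390.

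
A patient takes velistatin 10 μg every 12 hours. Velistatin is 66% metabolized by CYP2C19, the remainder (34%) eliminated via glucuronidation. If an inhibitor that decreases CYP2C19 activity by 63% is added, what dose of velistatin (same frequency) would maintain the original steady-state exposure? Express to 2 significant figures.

5.8 μg

The CYP2C19 pathway (66% of clearance) is reduced to 0.37× activity: 0.66 × 0.37 = 0.2442.
Non-CYP routes (34%) are unchanged.
Relative clearance = 0.2442 + 0.34 = 0.5842.
To maintain the same steady-state level, dose must scale with clearance: new dose = 10 × 0.5842 = 5.8 μg.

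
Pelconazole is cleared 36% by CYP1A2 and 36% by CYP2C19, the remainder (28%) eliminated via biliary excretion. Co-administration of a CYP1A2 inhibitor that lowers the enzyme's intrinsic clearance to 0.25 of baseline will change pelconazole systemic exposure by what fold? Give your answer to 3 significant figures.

1.37

CYP1A2: 0.36 × 0.25 = 0.09
CYP2C19: 0.36 (unchanged)
Other: 0.28 (unchanged)
CL_new/CL_old = 0.09 + 0.36 + 0.28 = 0.73.
Systemic exposure ratio = CL_old/CL_new = 1 / 0.73 = 1.37.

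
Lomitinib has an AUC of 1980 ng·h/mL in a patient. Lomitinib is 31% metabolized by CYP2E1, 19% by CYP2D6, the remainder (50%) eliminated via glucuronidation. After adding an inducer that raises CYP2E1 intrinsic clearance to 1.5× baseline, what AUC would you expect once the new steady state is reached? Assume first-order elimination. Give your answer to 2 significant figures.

The CYP2E1 pathway (31% of clearance) is boosted to 1.5× activity: 0.31 × 1.5 = 0.465.
CYP2D6 (19%) and the residual 50% are unaffected.
Relative clearance = 0.465 + 0.19 + 0.5 = 1.155.
AUC ∝ 1/CL, so new value = 1980 / 1.155 = 1.7 × 10³ ng·h/mL.

1.7 × 10³ ng·h/mL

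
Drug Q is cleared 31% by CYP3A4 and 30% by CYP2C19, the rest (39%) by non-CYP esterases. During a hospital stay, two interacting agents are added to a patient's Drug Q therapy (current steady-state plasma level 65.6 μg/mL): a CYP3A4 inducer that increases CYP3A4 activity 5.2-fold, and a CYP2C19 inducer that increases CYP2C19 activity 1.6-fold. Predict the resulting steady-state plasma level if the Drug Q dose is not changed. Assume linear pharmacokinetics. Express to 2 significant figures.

The CYP3A4 pathway (31% of clearance) rises to 5.2× activity: 0.31 × 5.2 = 1.612.
The CYP2C19 pathway (30% of clearance) is boosted to 1.6× activity: 0.3 × 1.6 = 0.48.
The remaining 39% of clearance is unaffected.
New clearance relative to baseline: 1.612 + 0.48 + 0.39 = 2.482.
New steady-state plasma level = 65.6 / 2.482 = 26 μg/mL (concentration scales inversely with clearance).

26 μg/mL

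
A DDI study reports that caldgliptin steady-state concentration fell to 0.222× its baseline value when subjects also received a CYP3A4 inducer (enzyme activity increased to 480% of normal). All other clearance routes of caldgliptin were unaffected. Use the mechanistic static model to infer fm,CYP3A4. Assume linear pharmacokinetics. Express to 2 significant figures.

0.92

Write x for the fraction cleared via CYP3A4. The observed steady-state concentration change means clearance rose to 1/0.222 = 4.505 of baseline.
Only the CYP3A4 route changed, so 4.505 = x·4.8 + (1 − x), giving x = 0.92.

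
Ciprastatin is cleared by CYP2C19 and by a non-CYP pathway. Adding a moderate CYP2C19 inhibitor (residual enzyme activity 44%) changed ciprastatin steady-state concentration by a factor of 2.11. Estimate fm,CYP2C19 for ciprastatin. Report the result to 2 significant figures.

Let x = fm,CYP2C19. Because steady-state concentration ∝ 1/CL, relative clearance fell to 1/2.11 = 0.4739.
Only the CYP2C19 route changed, so 0.4739 = x·0.44 + (1 − x), giving x = 0.94.

0.94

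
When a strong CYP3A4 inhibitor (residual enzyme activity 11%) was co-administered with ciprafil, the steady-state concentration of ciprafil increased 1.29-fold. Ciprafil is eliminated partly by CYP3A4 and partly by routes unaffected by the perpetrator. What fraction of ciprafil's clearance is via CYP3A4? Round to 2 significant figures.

Call the CYP3A4 fraction fm. After the interaction, CL_new/CL_old = fm × 0.11 + (1 − fm).
Steady-state concentration ratio = 1 / (new CL fraction), so new CL fraction = 1 / 1.29 = 0.7752.
fm × 0.11 + 1 − fm = 0.7752  ⇒  fm × (0.11 − 1) = −0.2248  ⇒  fm = 0.25.

0.25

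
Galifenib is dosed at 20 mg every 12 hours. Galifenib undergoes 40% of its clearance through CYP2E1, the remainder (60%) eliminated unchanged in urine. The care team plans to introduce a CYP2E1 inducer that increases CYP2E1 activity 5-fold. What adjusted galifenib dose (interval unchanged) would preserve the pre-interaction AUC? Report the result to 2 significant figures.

52 mg

The CYP2E1 pathway (40% of clearance) is boosted to 5× activity: 0.4 × 5 = 2.
Non-CYP routes (60%) are unchanged.
New clearance relative to baseline: 2 + 0.6 = 2.6.
Css,avg = (dose rate)/CL, so holding Css fixed requires dose ∝ CL: 20 × 2.6 = 52 mg.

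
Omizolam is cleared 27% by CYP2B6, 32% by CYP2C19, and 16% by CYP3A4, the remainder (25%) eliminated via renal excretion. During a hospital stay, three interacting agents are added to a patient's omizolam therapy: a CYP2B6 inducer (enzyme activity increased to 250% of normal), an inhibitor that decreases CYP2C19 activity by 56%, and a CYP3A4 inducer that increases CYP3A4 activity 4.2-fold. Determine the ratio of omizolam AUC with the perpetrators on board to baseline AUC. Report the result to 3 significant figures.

The CYP2B6 pathway (27% of clearance) rises to 2.5× activity: 0.27 × 2.5 = 0.675.
The CYP2C19 pathway (32% of clearance) is reduced to 0.44× activity: 0.32 × 0.44 = 0.1408.
The CYP3A4 pathway (16% of clearance) is boosted to 4.2× activity: 0.16 × 4.2 = 0.672.
The remaining 25% of clearance is unaffected.
CL_new/CL_old = 0.675 + 0.1408 + 0.672 + 0.25 = 1.7378.
AUC ∝ 1/CL: fold-change = 1 / 1.7378 = 0.575.

0.575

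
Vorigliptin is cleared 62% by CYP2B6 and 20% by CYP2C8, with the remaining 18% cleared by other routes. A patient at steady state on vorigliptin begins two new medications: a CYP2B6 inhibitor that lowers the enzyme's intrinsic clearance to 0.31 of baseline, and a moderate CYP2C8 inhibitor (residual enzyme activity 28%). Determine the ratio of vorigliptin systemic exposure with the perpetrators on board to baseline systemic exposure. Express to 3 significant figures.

The CYP2B6 pathway (62% of clearance) is reduced to 0.31× activity: 0.62 × 0.31 = 0.1922.
The CYP2C8 pathway (20% of clearance) is reduced to 0.28× activity: 0.2 × 0.28 = 0.056.
Non-CYP routes (18%) are unchanged.
CL_new/CL_old = 0.1922 + 0.056 + 0.18 = 0.4282.
Because systemic exposure varies inversely with clearance, the combined effect is 1 / 0.4282 = 2.34.

2.34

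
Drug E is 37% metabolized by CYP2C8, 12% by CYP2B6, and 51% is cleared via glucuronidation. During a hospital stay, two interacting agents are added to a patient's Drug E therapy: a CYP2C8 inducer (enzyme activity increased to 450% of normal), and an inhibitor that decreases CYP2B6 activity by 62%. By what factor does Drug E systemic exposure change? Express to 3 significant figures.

0.450

The CYP2C8 pathway (37% of clearance) rises to 4.5× activity: 0.37 × 4.5 = 1.665.
The CYP2B6 pathway (12% of clearance) falls to 0.38× activity: 0.12 × 0.38 = 0.0456.
Non-CYP routes (51%) are unchanged.
Relative clearance = 1.665 + 0.0456 + 0.51 = 2.2206.
Because systemic exposure varies inversely with clearance, the combined effect is 1 / 2.2206 = 0.450.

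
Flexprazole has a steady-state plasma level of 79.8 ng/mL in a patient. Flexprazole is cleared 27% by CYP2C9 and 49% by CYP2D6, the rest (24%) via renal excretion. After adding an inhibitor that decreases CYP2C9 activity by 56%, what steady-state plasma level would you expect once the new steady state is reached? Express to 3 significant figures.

94.0 ng/mL

The CYP2C9 pathway (27% of clearance) is reduced to 0.44× activity: 0.27 × 0.44 = 0.1188.
CYP2D6 (49%) and the residual 24% are unaffected.
New clearance relative to baseline: 0.1188 + 0.49 + 0.24 = 0.8488.
New steady-state plasma level = baseline ÷ relative clearance = 79.8 / 0.8488 = 94.0 ng/mL.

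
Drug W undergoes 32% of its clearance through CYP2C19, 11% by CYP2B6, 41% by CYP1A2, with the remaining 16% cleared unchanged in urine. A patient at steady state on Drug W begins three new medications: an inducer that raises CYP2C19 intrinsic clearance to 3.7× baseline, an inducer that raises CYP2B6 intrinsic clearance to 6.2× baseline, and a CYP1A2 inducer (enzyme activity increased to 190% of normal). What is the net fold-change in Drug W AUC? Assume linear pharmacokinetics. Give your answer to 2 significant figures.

0.36

CYP2C19: 0.32 × 3.7 = 1.184
CYP2B6: 0.11 × 6.2 = 0.682
CYP1A2: 0.41 × 1.9 = 0.779
Other: 0.16 (unchanged)
Relative clearance = 1.184 + 0.682 + 0.779 + 0.16 = 2.805.
Because AUC varies inversely with clearance, the combined effect is 1 / 2.805 = 0.36.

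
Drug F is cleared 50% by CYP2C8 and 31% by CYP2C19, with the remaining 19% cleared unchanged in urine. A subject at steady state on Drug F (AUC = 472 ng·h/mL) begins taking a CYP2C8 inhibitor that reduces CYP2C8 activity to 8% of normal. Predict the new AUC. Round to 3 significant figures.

CYP2C8: 0.5 × 0.08 = 0.04
CYP2C19: 0.31 (unchanged)
Other: 0.19 (unchanged)
Relative clearance = 0.04 + 0.31 + 0.19 = 0.54.
AUC ∝ 1/CL, so new value = 472 / 0.54 = 874 ng·h/mL.

874 ng·h/mL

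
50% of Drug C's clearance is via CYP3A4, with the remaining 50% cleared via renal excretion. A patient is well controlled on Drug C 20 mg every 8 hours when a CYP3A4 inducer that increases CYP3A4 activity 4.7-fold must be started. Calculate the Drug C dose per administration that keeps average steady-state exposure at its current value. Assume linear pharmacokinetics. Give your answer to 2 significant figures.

The CYP3A4 pathway (50% of clearance) is boosted to 4.7× activity: 0.5 × 4.7 = 2.35.
The remaining 50% of clearance is unaffected.
New clearance relative to baseline: 2.35 + 0.5 = 2.85.
Css,avg = (dose rate)/CL, so holding Css fixed requires dose ∝ CL: 20 × 2.85 = 57 mg.

57 mg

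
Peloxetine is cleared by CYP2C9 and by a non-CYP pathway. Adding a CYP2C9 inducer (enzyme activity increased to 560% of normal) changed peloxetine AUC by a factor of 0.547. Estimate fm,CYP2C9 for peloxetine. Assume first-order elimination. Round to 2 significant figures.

0.18

Let x = fm,CYP2C9. Because AUC ∝ 1/CL, relative clearance rose to 1/0.547 = 1.828.
Setting x·5.6 + (1 − x) = 1.828 and solving: x = (1.828 − 1)/(5.6 − 1) = 0.18.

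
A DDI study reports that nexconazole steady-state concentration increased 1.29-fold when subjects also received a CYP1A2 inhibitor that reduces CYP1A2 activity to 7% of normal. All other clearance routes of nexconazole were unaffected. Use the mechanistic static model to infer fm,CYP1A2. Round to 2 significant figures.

0.24

CL'/CL = 1 / 1.29 = 0.7752
0.07·fm + (1 − fm) = 0.7752
fm = (0.7752 − 1) / (0.07 − 1) = 0.24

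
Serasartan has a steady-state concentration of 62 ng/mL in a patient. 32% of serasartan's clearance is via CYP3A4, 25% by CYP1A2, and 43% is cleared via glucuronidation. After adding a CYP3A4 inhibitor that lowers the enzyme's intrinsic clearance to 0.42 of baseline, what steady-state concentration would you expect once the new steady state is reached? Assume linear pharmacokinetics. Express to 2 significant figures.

The CYP3A4 pathway (32% of clearance) is reduced to 0.42× activity: 0.32 × 0.42 = 0.1344.
CYP1A2 (25%) and the residual 43% are unaffected.
New clearance relative to baseline: 0.1344 + 0.25 + 0.43 = 0.8144.
Steady-state concentration ∝ 1/CL, so new value = 62 / 0.8144 = 76 ng/mL.

76 ng/mL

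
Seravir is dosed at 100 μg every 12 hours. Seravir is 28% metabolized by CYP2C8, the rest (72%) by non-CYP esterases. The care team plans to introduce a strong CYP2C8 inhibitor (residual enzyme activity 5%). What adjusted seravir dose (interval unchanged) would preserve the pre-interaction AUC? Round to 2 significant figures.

73 μg

CYP2C8: 0.28 × 0.05 = 0.014
Other: 0.72 (unchanged)
Relative clearance = 0.014 + 0.72 = 0.734.
To maintain the same steady-state level, dose must scale with clearance: new dose = 100 × 0.734 = 73 μg.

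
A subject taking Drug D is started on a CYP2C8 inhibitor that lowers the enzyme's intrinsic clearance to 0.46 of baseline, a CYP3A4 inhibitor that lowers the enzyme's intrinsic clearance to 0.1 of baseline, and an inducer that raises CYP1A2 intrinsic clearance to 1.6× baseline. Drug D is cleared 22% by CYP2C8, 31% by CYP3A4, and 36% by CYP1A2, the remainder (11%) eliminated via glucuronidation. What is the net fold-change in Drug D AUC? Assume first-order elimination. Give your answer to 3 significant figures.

1.22

The CYP2C8 pathway (22% of clearance) drops to 0.46× activity: 0.22 × 0.46 = 0.1012.
The CYP3A4 pathway (31% of clearance) falls to 0.1× activity: 0.31 × 0.1 = 0.031.
The CYP1A2 pathway (36% of clearance) increases to 1.6× activity: 0.36 × 1.6 = 0.576.
Non-CYP routes (11%) are unchanged.
New clearance relative to baseline: 0.1012 + 0.031 + 0.576 + 0.11 = 0.8182.
AUC ∝ 1/CL: fold-change = 1 / 0.8182 = 1.22.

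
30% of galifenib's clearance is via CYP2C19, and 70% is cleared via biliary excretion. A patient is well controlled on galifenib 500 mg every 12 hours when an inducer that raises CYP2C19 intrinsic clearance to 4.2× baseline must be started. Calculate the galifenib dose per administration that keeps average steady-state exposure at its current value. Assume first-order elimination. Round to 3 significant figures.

CYP2C19: 0.3 × 4.2 = 1.26
Other: 0.7 (unchanged)
Relative clearance = 1.26 + 0.7 = 1.96.
To maintain the same steady-state level, dose must scale with clearance: new dose = 500 × 1.96 = 980 mg.

980 mg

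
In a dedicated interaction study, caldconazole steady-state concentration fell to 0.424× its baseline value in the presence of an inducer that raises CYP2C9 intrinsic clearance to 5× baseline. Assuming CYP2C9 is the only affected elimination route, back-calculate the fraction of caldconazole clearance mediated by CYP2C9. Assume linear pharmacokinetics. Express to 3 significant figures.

0.340

Write x for the fraction cleared via CYP2C9. The observed steady-state concentration change means clearance rose to 1/0.424 = 2.358 of baseline.
Setting x·5 + (1 − x) = 2.358 and solving: x = (2.358 − 1)/(5 − 1) = 0.340.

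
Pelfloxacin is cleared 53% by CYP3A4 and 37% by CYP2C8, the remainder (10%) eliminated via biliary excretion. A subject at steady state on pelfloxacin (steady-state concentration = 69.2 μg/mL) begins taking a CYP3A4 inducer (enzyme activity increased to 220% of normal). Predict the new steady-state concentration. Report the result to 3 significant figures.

The CYP3A4 pathway (53% of clearance) is boosted to 2.2× activity: 0.53 × 2.2 = 1.166.
CYP2C8 (37%) and the residual 10% are unaffected.
CL_new/CL_old = 1.166 + 0.37 + 0.1 = 1.636.
Steady-state concentration ∝ 1/CL, so new value = 69.2 / 1.636 = 42.3 μg/mL.

42.3 μg/mL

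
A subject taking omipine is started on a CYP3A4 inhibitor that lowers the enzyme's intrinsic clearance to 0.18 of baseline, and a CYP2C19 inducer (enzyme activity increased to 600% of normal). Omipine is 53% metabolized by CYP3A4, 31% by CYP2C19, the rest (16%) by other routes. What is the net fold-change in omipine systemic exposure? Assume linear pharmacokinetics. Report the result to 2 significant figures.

0.47

The CYP3A4 pathway (53% of clearance) is reduced to 0.18× activity: 0.53 × 0.18 = 0.0954.
The CYP2C19 pathway (31% of clearance) is boosted to 6× activity: 0.31 × 6 = 1.86.
The remaining 16% of clearance is unaffected.
CL_new/CL_old = 0.0954 + 1.86 + 0.16 = 2.1154.
Systemic exposure ∝ 1/CL: fold-change = 1 / 2.1154 = 0.47.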